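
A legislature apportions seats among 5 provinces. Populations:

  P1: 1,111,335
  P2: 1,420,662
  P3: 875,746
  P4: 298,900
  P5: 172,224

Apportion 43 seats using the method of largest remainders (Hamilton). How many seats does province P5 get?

Standard divisor: 3878867 ÷ 43 ≈ 90206.209.
Standard quotas: P1 12.3199, P2 15.7490, P3 9.7083, P4 3.3135, P5 1.9092.
Lower quotas: P1 12, P2 15, P3 9, P4 3, P5 1 (sum 40, leaving 3 seats).
Remainders in descending order: P5 0.9092, P2 0.7490, P3 0.7083, P1 0.3199, P4 0.3135.
The surplus seats go to P5, P2, P3.
P5 receives 2.

2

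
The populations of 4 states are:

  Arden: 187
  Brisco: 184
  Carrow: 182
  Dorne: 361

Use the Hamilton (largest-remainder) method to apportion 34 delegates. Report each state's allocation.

Arden 7, Brisco 7, Carrow 7, Dorne 13

The standard divisor is 914/34 ≈ 26.882.
Standard quotas: Arden 6.956, Brisco 6.845, Carrow 6.770, Dorne 13.429.
Lower quotas: Arden 6, Brisco 6, Carrow 6, Dorne 13 (sum 31, leaving 3 seats).
Remainders in descending order: Arden 0.956, Brisco 0.845, Carrow 0.770, Dorne 0.429.
Largest remainders: Arden, Brisco, Carrow receive the extra seats.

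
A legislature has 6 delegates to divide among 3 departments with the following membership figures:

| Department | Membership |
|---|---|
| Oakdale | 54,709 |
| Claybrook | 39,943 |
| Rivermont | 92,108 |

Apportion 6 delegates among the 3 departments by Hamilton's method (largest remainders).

Oakdale=2, Claybrook=1, Rivermont=3

The standard divisor is 186760/6 ≈ 31126.667.
Standard quotas: Oakdale 1.7576, Claybrook 1.2832, Rivermont 2.9591.
Lower quotas: Oakdale 1, Claybrook 1, Rivermont 2 (sum 4, leaving 2 seats).
Remainders in descending order: Rivermont 0.9591, Oakdale 0.7576, Claybrook 0.2832.
The surplus seats go to Rivermont, Oakdale.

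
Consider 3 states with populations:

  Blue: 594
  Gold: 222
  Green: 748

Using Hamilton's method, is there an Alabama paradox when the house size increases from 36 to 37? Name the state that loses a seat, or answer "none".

none

At 36 seats: Blue 14, Gold 5, Green 17.
At 37 seats: Blue 14, Gold 5, Green 18.
No state's allocation decreased.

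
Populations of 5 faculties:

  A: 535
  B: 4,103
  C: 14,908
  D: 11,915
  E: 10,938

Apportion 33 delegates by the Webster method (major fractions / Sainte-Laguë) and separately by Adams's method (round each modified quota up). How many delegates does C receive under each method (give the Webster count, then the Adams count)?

12 and 11

Webster: A 0, B 3, C 12, D 9, E 9.
Adams: A 1, B 4, C 11, D 9, E 8.
C gets 12 under Webster and 11 under Adams.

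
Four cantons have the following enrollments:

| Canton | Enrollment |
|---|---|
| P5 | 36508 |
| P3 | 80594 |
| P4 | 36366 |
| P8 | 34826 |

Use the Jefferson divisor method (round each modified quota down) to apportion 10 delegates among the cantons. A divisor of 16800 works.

With modified divisor 16800: modified quotas P5 2.173, P3 4.797, P4 2.165, P8 2.073.
Rounding down: P5 2, P3 4, P4 2, P8 2 (total 10).

P5: 2, P3: 4, P4: 2, P8: 2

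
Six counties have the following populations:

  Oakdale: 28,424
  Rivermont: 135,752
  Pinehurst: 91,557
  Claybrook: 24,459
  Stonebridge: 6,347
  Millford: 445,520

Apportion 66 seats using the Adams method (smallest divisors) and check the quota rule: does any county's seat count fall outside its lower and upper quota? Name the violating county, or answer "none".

Standard quotas: Oakdale 2.563, Rivermont 12.239, Pinehurst 8.254, Claybrook 2.205, Stonebridge 0.572, Millford 40.167.
Adams allocation: Oakdale 3, Rivermont 12, Pinehurst 8, Claybrook 3, Stonebridge 1, Millford 39.
Millford has quota 40.167 (lower 40, upper 41) but receives 39 — outside the quota interval.

Millford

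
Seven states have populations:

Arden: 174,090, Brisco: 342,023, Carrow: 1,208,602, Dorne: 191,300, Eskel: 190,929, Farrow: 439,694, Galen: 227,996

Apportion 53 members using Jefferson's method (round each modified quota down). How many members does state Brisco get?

Standard divisor 2774634/53 ≈ 52351.585; standard quotas: Arden 3.325, Brisco 6.533, Carrow 23.086, Dorne 3.654, Eskel 3.647, Farrow 8.399, Galen 4.355.
Rounding down gives 3, 6, 23, 3, 3, 8, 4 = 50 seats, so the divisor must be adjusted.
With modified divisor 48600: modified quotas Arden 3.582, Brisco 7.038, Carrow 24.868, Dorne 3.936, Eskel 3.929, Farrow 9.047, Galen 4.691.
Rounding down: Arden 3, Brisco 7, Carrow 24, Dorne 3, Eskel 3, Farrow 9, Galen 4 (total 53).
Brisco receives 7.

7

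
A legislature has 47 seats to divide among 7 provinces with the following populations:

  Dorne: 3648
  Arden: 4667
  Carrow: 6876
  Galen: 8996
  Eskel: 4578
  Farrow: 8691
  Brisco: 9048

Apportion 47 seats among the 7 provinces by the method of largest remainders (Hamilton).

Standard divisor: 46504 ÷ 47 ≈ 989.447.
Standard quotas: Dorne 3.6869, Arden 4.7168, Carrow 6.9493, Galen 9.0919, Eskel 4.6268, Farrow 8.7837, Brisco 9.1445.
Lower quotas: Dorne 3, Arden 4, Carrow 6, Galen 9, Eskel 4, Farrow 8, Brisco 9 (sum 43, leaving 4 seats).
Remainders in descending order: Carrow 0.9493, Farrow 0.7837, Arden 0.7168, Dorne 0.6869, Eskel 0.6268, Brisco 0.1445, Galen 0.0919.
Largest remainders: Carrow, Farrow, Arden, Dorne receive the extra seats.

Dorne 4; Arden 5; Carrow 7; Galen 9; Eskel 4; Farrow 9; Brisco 9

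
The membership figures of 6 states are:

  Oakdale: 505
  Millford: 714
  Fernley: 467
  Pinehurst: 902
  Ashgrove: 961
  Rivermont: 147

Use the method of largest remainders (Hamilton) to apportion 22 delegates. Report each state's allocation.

Oakdale 3, Millford 4, Fernley 3, Pinehurst 5, Ashgrove 6, Rivermont 1

Total 3696; standard divisor 3696/22 = 168.
Standard quotas: Oakdale 3.006, Millford 4.250, Fernley 2.780, Pinehurst 5.369, Ashgrove 5.720, Rivermont 0.875.
Lower quotas: Oakdale 3, Millford 4, Fernley 2, Pinehurst 5, Ashgrove 5, Rivermont 0 (sum 19, leaving 3 seats).
Remainders in descending order: Rivermont 0.875, Fernley 0.780, Ashgrove 0.720, Pinehurst 0.369, Millford 0.250, Oakdale 0.006.
The surplus seats go to Rivermont, Fernley, Ashgrove.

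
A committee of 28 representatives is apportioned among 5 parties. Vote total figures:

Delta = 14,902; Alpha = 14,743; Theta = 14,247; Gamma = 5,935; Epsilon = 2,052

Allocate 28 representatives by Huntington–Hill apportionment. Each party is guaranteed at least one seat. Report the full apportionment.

Delta 8, Alpha 8, Theta 8, Gamma 3, Epsilon 1

With divisor 1830: modified quotas Delta 8.143, Alpha 8.056, Theta 7.785, Gamma 3.243, Epsilon 1.121.
Geometric-mean thresholds: Delta √(8·9)=8.485, Alpha √(8·9)=8.485, Theta √(7·8)=7.483, Gamma √(3·4)=3.464, Epsilon √(1·2)=1.414.
Each quota rounded against its threshold gives Delta 8, Alpha 8, Theta 8, Gamma 3, Epsilon 1 (total 28).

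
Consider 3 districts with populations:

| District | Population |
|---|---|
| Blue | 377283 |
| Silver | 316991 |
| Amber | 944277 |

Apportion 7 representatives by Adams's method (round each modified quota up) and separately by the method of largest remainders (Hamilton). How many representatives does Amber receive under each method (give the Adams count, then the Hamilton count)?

Adams: Blue 2, Silver 2, Amber 3.
Hamilton: Blue 2, Silver 1, Amber 4.
Amber gets 3 under Adams and 4 under Hamilton.

3 and 4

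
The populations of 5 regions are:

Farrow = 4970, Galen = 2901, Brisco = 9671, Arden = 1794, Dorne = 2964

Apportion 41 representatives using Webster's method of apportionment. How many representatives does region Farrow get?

Standard divisor 22300/41 ≈ 543.902; standard quotas: Farrow 9.138, Galen 5.334, Brisco 17.781, Arden 3.298, Dorne 5.450.
Rounding to the nearest integer gives 9, 5, 18, 3, 5 = 40 seats, so the divisor must be adjusted.
With modified divisor 530: modified quotas Farrow 9.377, Galen 5.474, Brisco 18.247, Arden 3.385, Dorne 5.592.
Rounding to the nearest integer: Farrow 9, Galen 5, Brisco 18, Arden 3, Dorne 6 (total 41).
Farrow receives 9.

9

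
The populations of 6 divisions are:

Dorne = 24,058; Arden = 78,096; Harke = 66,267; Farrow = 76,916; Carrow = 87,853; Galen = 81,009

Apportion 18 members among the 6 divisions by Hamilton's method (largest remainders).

The standard divisor is 414199/18 ≈ 23011.056.
Standard quotas: Dorne 1.0455, Arden 3.3938, Harke 2.8798, Farrow 3.3426, Carrow 3.8179, Galen 3.5204.
Lower quotas: Dorne 1, Arden 3, Harke 2, Farrow 3, Carrow 3, Galen 3 (sum 15, leaving 3 seats).
Remainders in descending order: Harke 0.8798, Carrow 0.8179, Galen 0.5204, Arden 0.3938, Farrow 0.3426, Dorne 0.0455.
The surplus seats go to Harke, Carrow, Galen.

Dorne 1; Arden 3; Harke 3; Farrow 3; Carrow 4; Galen 4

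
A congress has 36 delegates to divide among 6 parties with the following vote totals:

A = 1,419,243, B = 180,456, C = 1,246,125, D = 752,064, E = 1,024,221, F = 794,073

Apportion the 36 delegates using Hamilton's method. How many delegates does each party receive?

The standard divisor is 5416182/36 ≈ 150449.5.
Standard quotas: A 9.4334, B 1.1994, C 8.2827, D 4.9988, E 6.8077, F 5.2780.
Lower quotas: A 9, B 1, C 8, D 4, E 6, F 5 (sum 33, leaving 3 seats).
Remainders in descending order: D 0.9988, E 0.8077, A 0.4334, C 0.2827, F 0.2780, B 0.1994.
The surplus seats go to D, E, A.

A 10; B 1; C 8; D 5; E 7; F 5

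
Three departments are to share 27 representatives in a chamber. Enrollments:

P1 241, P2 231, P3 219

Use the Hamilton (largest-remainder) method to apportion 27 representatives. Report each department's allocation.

Standard divisor: 691 ÷ 27 ≈ 25.593.
Standard quotas: P1 9.417, P2 9.026, P3 8.557.
Lower quotas: P1 9, P2 9, P3 8 (sum 26, leaving 1 seat).
Remainders in descending order: P3 0.557, P1 0.417, P2 0.026.
The surplus seat goes to P3.

P1=9; P2=9; P3=9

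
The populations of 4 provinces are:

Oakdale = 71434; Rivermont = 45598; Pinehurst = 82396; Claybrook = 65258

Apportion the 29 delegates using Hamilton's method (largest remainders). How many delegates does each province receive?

Standard divisor: 264686 ÷ 29 ≈ 9127.103.
Standard quotas: Oakdale 7.8266, Rivermont 4.9959, Pinehurst 9.0276, Claybrook 7.1499.
Lower quotas: Oakdale 7, Rivermont 4, Pinehurst 9, Claybrook 7 (sum 27, leaving 2 seats).
Remainders in descending order: Rivermont 0.9959, Oakdale 0.8266, Claybrook 0.1499, Pinehurst 0.0276.
Largest remainders: Rivermont, Oakdale receive the extra seats.

Oakdale 8, Rivermont 5, Pinehurst 9, Claybrook 7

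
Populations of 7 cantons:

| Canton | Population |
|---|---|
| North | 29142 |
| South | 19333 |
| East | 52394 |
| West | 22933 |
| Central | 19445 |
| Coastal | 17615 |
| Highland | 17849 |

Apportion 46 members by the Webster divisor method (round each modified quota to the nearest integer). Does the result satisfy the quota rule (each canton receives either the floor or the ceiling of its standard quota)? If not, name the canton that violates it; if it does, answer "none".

none

Standard quotas: North 7.501, South 4.976, East 13.486, West 5.903, Central 5.005, Coastal 4.534, Highland 4.594.
Webster allocation: North 7, South 5, East 13, West 6, Central 5, Coastal 5, Highland 5.
Every allocation lies between the lower and upper quota.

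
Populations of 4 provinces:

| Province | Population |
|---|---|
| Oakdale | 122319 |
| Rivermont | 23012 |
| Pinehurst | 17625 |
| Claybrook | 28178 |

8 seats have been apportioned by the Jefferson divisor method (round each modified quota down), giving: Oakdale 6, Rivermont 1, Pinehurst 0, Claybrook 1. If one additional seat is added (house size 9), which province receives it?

Pinehurst

Priority for the next seat is population ÷ (current seats + 1).
Priorities: Oakdale 17474.143, Rivermont 11506.000, Pinehurst 17625.000, Claybrook 14089.000.
Highest priority: Pinehurst.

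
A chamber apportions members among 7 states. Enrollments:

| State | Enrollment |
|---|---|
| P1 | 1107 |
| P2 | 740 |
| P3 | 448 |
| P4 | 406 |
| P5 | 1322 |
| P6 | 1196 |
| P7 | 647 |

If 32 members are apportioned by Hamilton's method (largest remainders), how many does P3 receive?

2

Standard divisor: 5866 ÷ 32 ≈ 183.312.
Standard quotas: P1 6.039, P2 4.037, P3 2.444, P4 2.215, P5 7.212, P6 6.524, P7 3.529.
Lower quotas: P1 6, P2 4, P3 2, P4 2, P5 7, P6 6, P7 3 (sum 30, leaving 2 seats).
Remainders in descending order: P7 0.529, P6 0.524, P3 0.444, P4 0.215, P5 0.212, P1 0.039, P2 0.037.
The surplus seats go to P7, P6.
P3 receives 2.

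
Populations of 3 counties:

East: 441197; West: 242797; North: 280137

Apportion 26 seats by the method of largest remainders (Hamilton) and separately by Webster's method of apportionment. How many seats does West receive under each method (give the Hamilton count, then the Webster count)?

Hamilton: East 12, West 6, North 8.
Webster: East 12, West 7, North 7.
West gets 6 under Hamilton and 7 under Webster.

6 and 7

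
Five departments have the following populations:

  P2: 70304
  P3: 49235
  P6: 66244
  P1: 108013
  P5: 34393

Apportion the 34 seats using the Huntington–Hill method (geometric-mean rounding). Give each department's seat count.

With divisor 9665: modified quotas P2 7.274, P3 5.094, P6 6.854, P1 11.176, P5 3.559.
Geometric-mean thresholds: P2 √(7·8)=7.483, P3 √(5·6)=5.477, P6 √(6·7)=6.481, P1 √(11·12)=11.489, P5 √(3·4)=3.464.
Each quota rounded against its threshold gives P2 7, P3 5, P6 7, P1 11, P5 4 (total 34).

P2 7, P3 5, P6 7, P1 11, P5 4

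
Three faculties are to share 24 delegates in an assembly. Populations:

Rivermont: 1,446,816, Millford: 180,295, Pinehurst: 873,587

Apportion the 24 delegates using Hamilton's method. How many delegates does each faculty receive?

Standard divisor: 2500698 ÷ 24 ≈ 104195.75.
Standard quotas: Rivermont 13.8856, Millford 1.7303, Pinehurst 8.3841.
Lower quotas: Rivermont 13, Millford 1, Pinehurst 8 (sum 22, leaving 2 seats).
Remainders in descending order: Rivermont 0.8856, Millford 0.7303, Pinehurst 0.3841.
The surplus seats go to Rivermont, Millford.

Rivermont 14, Millford 2, Pinehurst 8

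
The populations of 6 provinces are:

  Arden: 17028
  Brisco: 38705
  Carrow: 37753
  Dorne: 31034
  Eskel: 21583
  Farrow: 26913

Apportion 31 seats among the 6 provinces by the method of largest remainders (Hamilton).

Standard divisor: 173016 ÷ 31 ≈ 5581.161.
Standard quotas: Arden 3.0510, Brisco 6.9349, Carrow 6.7644, Dorne 5.5605, Eskel 3.8671, Farrow 4.8221.
Lower quotas: Arden 3, Brisco 6, Carrow 6, Dorne 5, Eskel 3, Farrow 4 (sum 27, leaving 4 seats).
Remainders in descending order: Brisco 0.9349, Eskel 0.8671, Farrow 0.8221, Carrow 0.7644, Dorne 0.5605, Arden 0.0510.
Largest remainders: Brisco, Eskel, Farrow, Carrow receive the extra seats.

Arden 3, Brisco 7, Carrow 7, Dorne 5, Eskel 4, Farrow 5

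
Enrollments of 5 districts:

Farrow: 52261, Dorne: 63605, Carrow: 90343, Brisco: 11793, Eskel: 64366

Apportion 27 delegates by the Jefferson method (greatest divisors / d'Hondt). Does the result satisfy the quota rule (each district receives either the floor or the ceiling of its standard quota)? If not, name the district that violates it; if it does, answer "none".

none

Standard quotas: Farrow 4.997, Dorne 6.082, Carrow 8.639, Brisco 1.128, Eskel 6.155.
Jefferson allocation: Farrow 5, Dorne 6, Carrow 9, Brisco 1, Eskel 6.
Every allocation lies between the lower and upper quota.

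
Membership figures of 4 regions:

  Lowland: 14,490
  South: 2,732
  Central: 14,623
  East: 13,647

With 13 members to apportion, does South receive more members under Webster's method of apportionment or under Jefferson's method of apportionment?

Webster

Webster: Lowland 4, South 1, Central 4, East 4.
Jefferson: Lowland 4, South 0, Central 5, East 4.
South gets 1 under Webster and 0 under Jefferson.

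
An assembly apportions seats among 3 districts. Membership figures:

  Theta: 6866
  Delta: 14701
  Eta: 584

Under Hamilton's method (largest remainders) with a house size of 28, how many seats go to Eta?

1

The standard divisor is 22151/28 ≈ 791.107.
Standard quotas: Theta 8.6790, Delta 18.5828, Eta 0.7382.
Lower quotas: Theta 8, Delta 18, Eta 0 (sum 26, leaving 2 seats).
Remainders in descending order: Eta 0.7382, Theta 0.6790, Delta 0.5828.
The surplus seats go to Eta, Theta.
Eta receives 1.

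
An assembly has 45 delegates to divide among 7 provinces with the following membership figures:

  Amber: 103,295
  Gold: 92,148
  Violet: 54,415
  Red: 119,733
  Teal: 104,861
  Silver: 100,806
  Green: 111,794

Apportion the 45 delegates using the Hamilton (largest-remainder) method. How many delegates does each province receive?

Amber=7, Gold=6, Violet=3, Red=8, Teal=7, Silver=7, Green=7

The standard divisor is 687052/45 ≈ 15267.822.
Standard quotas: Amber 6.7655, Gold 6.0354, Violet 3.5640, Red 7.8422, Teal 6.8681, Silver 6.6025, Green 7.3222.
Lower quotas: Amber 6, Gold 6, Violet 3, Red 7, Teal 6, Silver 6, Green 7 (sum 41, leaving 4 seats).
Remainders in descending order: Teal 0.8681, Red 0.8422, Amber 0.7655, Silver 0.6025, Violet 0.5640, Green 0.3222, Gold 0.0354.
Largest remainders: Teal, Red, Amber, Silver receive the extra seats.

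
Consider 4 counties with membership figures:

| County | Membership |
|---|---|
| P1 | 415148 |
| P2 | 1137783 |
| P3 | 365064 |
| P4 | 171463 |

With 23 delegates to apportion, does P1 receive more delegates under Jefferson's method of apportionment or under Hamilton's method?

Hamilton

Jefferson: P1 4, P2 13, P3 4, P4 2.
Hamilton: P1 5, P2 12, P3 4, P4 2.
P1 gets 4 under Jefferson and 5 under Hamilton.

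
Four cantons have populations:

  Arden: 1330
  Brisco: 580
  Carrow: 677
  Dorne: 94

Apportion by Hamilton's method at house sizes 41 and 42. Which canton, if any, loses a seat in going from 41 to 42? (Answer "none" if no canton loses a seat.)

Dorne

At 41 seats: Arden 20, Brisco 9, Carrow 10, Dorne 2.
At 42 seats: Arden 21, Brisco 9, Carrow 11, Dorne 1.
Dorne drops from 2 to 1.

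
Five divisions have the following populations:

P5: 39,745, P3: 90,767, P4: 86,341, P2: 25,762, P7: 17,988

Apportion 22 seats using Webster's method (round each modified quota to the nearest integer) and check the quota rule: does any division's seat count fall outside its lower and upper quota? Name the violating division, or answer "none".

Standard quotas: P5 3.355, P3 7.663, P4 7.289, P2 2.175, P7 1.519.
Webster allocation: P5 3, P3 8, P4 7, P2 2, P7 2.
Every allocation lies between the lower and upper quota.

none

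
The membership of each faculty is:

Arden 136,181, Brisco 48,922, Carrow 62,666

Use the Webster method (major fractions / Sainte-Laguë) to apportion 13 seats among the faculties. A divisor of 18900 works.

With modified divisor 18900: modified quotas Arden 7.205, Brisco 2.588, Carrow 3.316.
Rounding to the nearest integer: Arden 7, Brisco 3, Carrow 3 (total 13).

Arden 7, Brisco 3, Carrow 3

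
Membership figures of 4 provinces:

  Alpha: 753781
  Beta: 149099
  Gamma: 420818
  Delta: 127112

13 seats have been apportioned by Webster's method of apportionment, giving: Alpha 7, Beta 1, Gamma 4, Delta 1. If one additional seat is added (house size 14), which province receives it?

Alpha

Priority for the next seat is population ÷ (current seats + 0.5).
Priorities: Alpha 100504.133, Beta 99399.333, Gamma 93515.111, Delta 84741.333.
Highest priority: Alpha.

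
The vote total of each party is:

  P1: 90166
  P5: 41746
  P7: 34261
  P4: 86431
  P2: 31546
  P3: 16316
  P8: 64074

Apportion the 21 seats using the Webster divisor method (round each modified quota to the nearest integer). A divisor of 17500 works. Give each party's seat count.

P1 5, P5 2, P7 2, P4 5, P2 2, P3 1, P8 4

With modified divisor 17500: modified quotas P1 5.152, P5 2.385, P7 1.958, P4 4.939, P2 1.803, P3 0.932, P8 3.661.
Rounding to the nearest integer: P1 5, P5 2, P7 2, P4 5, P2 2, P3 1, P8 4 (total 21).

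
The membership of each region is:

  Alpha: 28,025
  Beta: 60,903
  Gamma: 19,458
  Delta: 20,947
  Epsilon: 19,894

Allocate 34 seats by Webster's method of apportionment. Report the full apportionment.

Alpha: 6, Beta: 14, Gamma: 4, Delta: 5, Epsilon: 5

Standard divisor 149227/34 ≈ 4389.029; standard quotas: Alpha 6.385, Beta 13.876, Gamma 4.433, Delta 4.773, Epsilon 4.533.
Rounding to the nearest integer gives Alpha 6, Beta 14, Gamma 4, Delta 5, Epsilon 5 — total 34, matching the house size, so no adjustment is needed.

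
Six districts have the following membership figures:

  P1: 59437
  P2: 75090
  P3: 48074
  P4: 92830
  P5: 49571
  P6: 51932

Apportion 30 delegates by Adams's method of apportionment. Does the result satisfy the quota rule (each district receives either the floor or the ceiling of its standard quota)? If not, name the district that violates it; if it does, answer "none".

none

Standard quotas: P1 4.731, P2 5.976, P3 3.826, P4 7.388, P5 3.945, P6 4.133.
Adams allocation: P1 5, P2 6, P3 4, P4 7, P5 4, P6 4.
Every allocation lies between the lower and upper quota.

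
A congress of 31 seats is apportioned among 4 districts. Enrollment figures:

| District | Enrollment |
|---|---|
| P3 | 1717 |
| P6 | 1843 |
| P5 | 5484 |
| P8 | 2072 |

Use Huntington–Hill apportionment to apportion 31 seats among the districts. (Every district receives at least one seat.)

With divisor 366: modified quotas P3 4.691, P6 5.036, P5 14.984, P8 5.661.
Geometric-mean thresholds: P3 √(4·5)=4.472, P6 √(5·6)=5.477, P5 √(14·15)=14.491, P8 √(5·6)=5.477.
Each quota rounded against its threshold gives P3 5, P6 5, P5 15, P8 6 (total 31).

P3 5; P6 5; P5 15; P8 6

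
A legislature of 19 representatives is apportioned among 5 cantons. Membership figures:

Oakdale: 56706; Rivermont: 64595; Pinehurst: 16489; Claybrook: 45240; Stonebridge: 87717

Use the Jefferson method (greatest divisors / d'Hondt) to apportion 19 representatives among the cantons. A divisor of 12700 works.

With modified divisor 12700: modified quotas Oakdale 4.465, Rivermont 5.086, Pinehurst 1.298, Claybrook 3.562, Stonebridge 6.907.
Rounding down: Oakdale 4, Rivermont 5, Pinehurst 1, Claybrook 3, Stonebridge 6 (total 19).

Oakdale 4, Rivermont 5, Pinehurst 1, Claybrook 3, Stonebridge 6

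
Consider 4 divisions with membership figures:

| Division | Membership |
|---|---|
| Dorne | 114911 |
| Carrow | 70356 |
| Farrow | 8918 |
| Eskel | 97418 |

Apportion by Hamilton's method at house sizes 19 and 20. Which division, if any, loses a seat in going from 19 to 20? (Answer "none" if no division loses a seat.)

At 19 seats: Dorne 7, Carrow 5, Farrow 1, Eskel 6.
At 20 seats: Dorne 8, Carrow 5, Farrow 0, Eskel 7.
Farrow drops from 1 to 0.

Farrow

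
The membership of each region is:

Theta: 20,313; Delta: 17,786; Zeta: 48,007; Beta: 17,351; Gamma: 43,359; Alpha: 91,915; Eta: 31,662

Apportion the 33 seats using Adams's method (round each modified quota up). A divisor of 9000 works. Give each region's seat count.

Theta=3, Delta=2, Zeta=6, Beta=2, Gamma=5, Alpha=11, Eta=4

With modified divisor 9000: modified quotas Theta 2.257, Delta 1.976, Zeta 5.334, Beta 1.928, Gamma 4.818, Alpha 10.213, Eta 3.518.
Rounding up: Theta 3, Delta 2, Zeta 6, Beta 2, Gamma 5, Alpha 11, Eta 4 (total 33).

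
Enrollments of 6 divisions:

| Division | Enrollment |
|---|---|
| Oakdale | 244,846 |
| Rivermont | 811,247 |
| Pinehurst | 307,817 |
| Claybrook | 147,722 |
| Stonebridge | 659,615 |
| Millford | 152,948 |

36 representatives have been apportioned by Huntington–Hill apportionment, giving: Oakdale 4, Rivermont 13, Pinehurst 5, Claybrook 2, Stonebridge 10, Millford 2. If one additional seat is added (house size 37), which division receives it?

Stonebridge

Priority for the next seat is population ÷ (√(s·(s+1))).
Priorities: Oakdale 54749.230, Rivermont 60133.628, Pinehurst 56199.438, Claybrook 60307.254, Stonebridge 62891.823, Millford 62440.760.
Highest priority: Stonebridge.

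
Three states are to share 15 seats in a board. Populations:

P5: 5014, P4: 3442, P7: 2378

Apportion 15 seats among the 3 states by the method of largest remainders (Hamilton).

P5 7, P4 5, P7 3

Standard divisor: 10834 ÷ 15 ≈ 722.267.
Standard quotas: P5 6.9420, P4 4.7656, P7 3.2924.
Lower quotas: P5 6, P4 4, P7 3 (sum 13, leaving 2 seats).
Remainders in descending order: P5 0.9420, P4 0.7656, P7 0.2924.
Largest remainders: P5, P4 receive the extra seats.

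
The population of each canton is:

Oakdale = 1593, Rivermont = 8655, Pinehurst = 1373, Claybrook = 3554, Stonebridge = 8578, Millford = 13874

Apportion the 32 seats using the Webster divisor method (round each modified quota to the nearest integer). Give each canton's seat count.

Oakdale=1, Rivermont=8, Pinehurst=1, Claybrook=3, Stonebridge=7, Millford=12

Standard divisor 37627/32 ≈ 1175.844; standard quotas: Oakdale 1.355, Rivermont 7.361, Pinehurst 1.168, Claybrook 3.023, Stonebridge 7.295, Millford 11.799.
Rounding to the nearest integer gives 1, 7, 1, 3, 7, 12 = 31 seats, so the divisor must be adjusted.
With modified divisor 1150: modified quotas Oakdale 1.385, Rivermont 7.526, Pinehurst 1.194, Claybrook 3.090, Stonebridge 7.459, Millford 12.064.
Rounding to the nearest integer: Oakdale 1, Rivermont 8, Pinehurst 1, Claybrook 3, Stonebridge 7, Millford 12 (total 32).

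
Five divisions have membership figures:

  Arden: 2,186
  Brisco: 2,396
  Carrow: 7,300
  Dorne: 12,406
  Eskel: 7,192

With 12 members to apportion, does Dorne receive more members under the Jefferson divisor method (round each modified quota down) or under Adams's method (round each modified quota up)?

Jefferson

Jefferson: Arden 0, Brisco 1, Carrow 3, Dorne 5, Eskel 3.
Adams: Arden 1, Brisco 1, Carrow 3, Dorne 4, Eskel 3.
Dorne gets 5 under Jefferson and 4 under Adams.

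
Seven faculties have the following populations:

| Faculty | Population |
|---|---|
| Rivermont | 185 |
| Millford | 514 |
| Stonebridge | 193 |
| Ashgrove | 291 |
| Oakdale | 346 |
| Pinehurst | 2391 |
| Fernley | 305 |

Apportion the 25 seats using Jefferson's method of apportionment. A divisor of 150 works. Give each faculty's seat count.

With modified divisor 150: modified quotas Rivermont 1.233, Millford 3.427, Stonebridge 1.287, Ashgrove 1.940, Oakdale 2.307, Pinehurst 15.940, Fernley 2.033.
Rounding down: Rivermont 1, Millford 3, Stonebridge 1, Ashgrove 1, Oakdale 2, Pinehurst 15, Fernley 2 (total 25).

Rivermont: 1, Millford: 3, Stonebridge: 1, Ashgrove: 1, Oakdale: 2, Pinehurst: 15, Fernley: 2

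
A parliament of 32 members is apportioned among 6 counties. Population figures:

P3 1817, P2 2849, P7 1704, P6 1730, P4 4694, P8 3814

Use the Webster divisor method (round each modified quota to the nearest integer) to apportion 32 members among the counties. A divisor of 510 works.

With modified divisor 510: modified quotas P3 3.563, P2 5.586, P7 3.341, P6 3.392, P4 9.204, P8 7.478.
Rounding to the nearest integer: P3 4, P2 6, P7 3, P6 3, P4 9, P8 7 (total 32).

P3 4; P2 6; P7 3; P6 3; P4 9; P8 7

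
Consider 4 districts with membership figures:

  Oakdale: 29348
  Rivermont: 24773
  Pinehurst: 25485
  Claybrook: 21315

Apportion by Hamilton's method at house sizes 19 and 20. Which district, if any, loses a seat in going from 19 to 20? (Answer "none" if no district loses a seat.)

At 19 seats: Oakdale 5, Rivermont 5, Pinehurst 5, Claybrook 4.
At 20 seats: Oakdale 6, Rivermont 5, Pinehurst 5, Claybrook 4.
No district's allocation decreased.

none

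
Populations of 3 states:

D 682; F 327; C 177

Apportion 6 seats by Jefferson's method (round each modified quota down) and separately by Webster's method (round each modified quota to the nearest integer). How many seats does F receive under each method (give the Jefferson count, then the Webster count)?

Jefferson: D 4, F 1, C 1.
Webster: D 3, F 2, C 1.
F gets 1 under Jefferson and 2 under Webster.

1 and 2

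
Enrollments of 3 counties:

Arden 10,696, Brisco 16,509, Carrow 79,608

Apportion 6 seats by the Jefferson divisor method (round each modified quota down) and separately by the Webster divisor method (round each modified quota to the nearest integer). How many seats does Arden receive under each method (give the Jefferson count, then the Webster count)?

Jefferson: Arden 0, Brisco 1, Carrow 5.
Webster: Arden 1, Brisco 1, Carrow 4.
Arden gets 0 under Jefferson and 1 under Webster.

0 and 1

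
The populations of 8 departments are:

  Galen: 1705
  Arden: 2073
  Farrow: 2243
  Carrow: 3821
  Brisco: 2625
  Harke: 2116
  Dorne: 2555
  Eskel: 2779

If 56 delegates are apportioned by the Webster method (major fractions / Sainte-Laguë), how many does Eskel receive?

8

Standard divisor 19917/56 ≈ 355.661; standard quotas: Galen 4.794, Arden 5.829, Farrow 6.307, Carrow 10.743, Brisco 7.381, Harke 5.949, Dorne 7.184, Eskel 7.814.
Rounding to the nearest integer gives Galen 5, Arden 6, Farrow 6, Carrow 11, Brisco 7, Harke 6, Dorne 7, Eskel 8 — total 56, matching the house size, so no adjustment is needed.
Eskel receives 8.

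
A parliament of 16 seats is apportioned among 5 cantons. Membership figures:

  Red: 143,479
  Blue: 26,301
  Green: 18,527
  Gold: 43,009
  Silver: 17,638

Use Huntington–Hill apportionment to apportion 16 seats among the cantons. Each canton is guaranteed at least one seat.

Red 9, Blue 2, Green 1, Gold 3, Silver 1

With divisor 16017: modified quotas Red 8.958, Blue 1.642, Green 1.157, Gold 2.685, Silver 1.101.
Geometric-mean thresholds: Red √(8·9)=8.485, Blue √(1·2)=1.414, Green √(1·2)=1.414, Gold √(2·3)=2.449, Silver √(1·2)=1.414.
Each quota rounded against its threshold gives Red 9, Blue 2, Green 1, Gold 3, Silver 1 (total 16).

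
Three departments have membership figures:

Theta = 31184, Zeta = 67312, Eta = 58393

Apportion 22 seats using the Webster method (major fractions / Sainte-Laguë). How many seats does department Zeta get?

10

Standard divisor 156889/22 ≈ 7131.318; standard quotas: Theta 4.373, Zeta 9.439, Eta 8.188.
Rounding to the nearest integer gives 4, 9, 8 = 21 seats, so the divisor must be adjusted.
With modified divisor 7000: modified quotas Theta 4.455, Zeta 9.616, Eta 8.342.
Rounding to the nearest integer: Theta 4, Zeta 10, Eta 8 (total 22).
Zeta receives 10.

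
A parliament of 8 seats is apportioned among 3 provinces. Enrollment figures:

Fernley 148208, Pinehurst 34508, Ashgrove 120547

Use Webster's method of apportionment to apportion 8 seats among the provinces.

Fernley: 4; Pinehurst: 1; Ashgrove: 3

Standard divisor 303263/8 ≈ 37907.875; standard quotas: Fernley 3.910, Pinehurst 0.910, Ashgrove 3.180.
Rounding to the nearest integer gives Fernley 4, Pinehurst 1, Ashgrove 3 — total 8, matching the house size, so no adjustment is needed.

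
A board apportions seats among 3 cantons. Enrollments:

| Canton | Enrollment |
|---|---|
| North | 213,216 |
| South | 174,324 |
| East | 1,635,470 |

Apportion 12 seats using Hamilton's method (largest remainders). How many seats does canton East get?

10

Standard divisor: 2023010 ÷ 12 ≈ 168584.167.
Standard quotas: North 1.2647, South 1.0340, East 9.7012.
Lower quotas: North 1, South 1, East 9 (sum 11, leaving 1 seat).
Remainders in descending order: East 0.7012, North 0.2647, South 0.0340.
The surplus seat goes to East.
East receives 10.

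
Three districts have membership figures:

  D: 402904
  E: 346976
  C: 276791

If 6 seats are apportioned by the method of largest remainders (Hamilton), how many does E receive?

2

The standard divisor is 1026671/6 ≈ 171111.833.
Standard quotas: D 2.3546, E 2.0278, C 1.6176.
Lower quotas: D 2, E 2, C 1 (sum 5, leaving 1 seat).
Remainders in descending order: C 0.6176, D 0.3546, E 0.0278.
Largest remainder: C receives the extra seat.
E receives 2.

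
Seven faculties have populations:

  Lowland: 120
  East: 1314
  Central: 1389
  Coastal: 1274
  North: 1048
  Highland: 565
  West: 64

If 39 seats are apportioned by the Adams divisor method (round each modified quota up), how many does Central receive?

9

Standard divisor 5774/39 ≈ 148.051; standard quotas: Lowland 0.811, East 8.875, Central 9.382, Coastal 8.605, North 7.079, Highland 3.816, West 0.432.
Rounding up gives 1, 9, 10, 9, 8, 4, 1 = 42 seats, so the divisor must be adjusted.
With modified divisor 160: modified quotas Lowland 0.750, East 8.213, Central 8.681, Coastal 7.963, North 6.550, Highland 3.531, West 0.400.
Rounding up: Lowland 1, East 9, Central 9, Coastal 8, North 7, Highland 4, West 1 (total 39).
Central receives 9.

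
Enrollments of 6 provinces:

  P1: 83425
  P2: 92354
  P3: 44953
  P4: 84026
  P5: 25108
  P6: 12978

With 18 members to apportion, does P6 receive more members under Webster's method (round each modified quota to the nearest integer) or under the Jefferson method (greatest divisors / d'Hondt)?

Webster: P1 4, P2 5, P3 2, P4 5, P5 1, P6 1.
Jefferson: P1 5, P2 5, P3 2, P4 5, P5 1, P6 0.
P6 gets 1 under Webster and 0 under Jefferson.

Webster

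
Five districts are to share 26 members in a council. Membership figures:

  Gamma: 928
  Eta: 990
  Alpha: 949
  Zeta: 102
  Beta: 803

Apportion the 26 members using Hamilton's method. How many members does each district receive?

Gamma=6, Eta=7, Alpha=7, Zeta=1, Beta=5

Standard divisor: 3772 ÷ 26 ≈ 145.077.
Standard quotas: Gamma 6.397, Eta 6.824, Alpha 6.541, Zeta 0.703, Beta 5.535.
Lower quotas: Gamma 6, Eta 6, Alpha 6, Zeta 0, Beta 5 (sum 23, leaving 3 seats).
Remainders in descending order: Eta 0.824, Zeta 0.703, Alpha 0.541, Beta 0.535, Gamma 0.397.
The surplus seats go to Eta, Zeta, Alpha.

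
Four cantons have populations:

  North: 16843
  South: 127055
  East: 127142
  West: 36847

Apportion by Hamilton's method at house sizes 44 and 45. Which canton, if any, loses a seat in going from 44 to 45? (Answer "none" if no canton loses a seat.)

At 44 seats: North 3, South 18, East 18, West 5.
At 45 seats: North 2, South 19, East 19, West 5.
North drops from 3 to 2.

North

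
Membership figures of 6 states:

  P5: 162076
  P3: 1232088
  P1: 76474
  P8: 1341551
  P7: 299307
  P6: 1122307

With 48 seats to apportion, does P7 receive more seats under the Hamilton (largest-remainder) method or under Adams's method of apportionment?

Hamilton: P5 2, P3 14, P1 1, P8 15, P7 3, P6 13.
Adams: P5 2, P3 14, P1 1, P8 15, P7 4, P6 12.
P7 gets 3 under Hamilton and 4 under Adams.

Adams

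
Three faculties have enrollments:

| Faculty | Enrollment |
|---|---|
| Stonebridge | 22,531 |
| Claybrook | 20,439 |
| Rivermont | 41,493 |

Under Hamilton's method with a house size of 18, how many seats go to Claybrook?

4

Total 84463; standard divisor 84463/18 ≈ 4692.389.
Standard quotas: Stonebridge 4.8016, Claybrook 4.3558, Rivermont 8.8426.
Lower quotas: Stonebridge 4, Claybrook 4, Rivermont 8 (sum 16, leaving 2 seats).
Remainders in descending order: Rivermont 0.8426, Stonebridge 0.8016, Claybrook 0.3558.
Largest remainders: Rivermont, Stonebridge receive the extra seats.
Claybrook receives 4.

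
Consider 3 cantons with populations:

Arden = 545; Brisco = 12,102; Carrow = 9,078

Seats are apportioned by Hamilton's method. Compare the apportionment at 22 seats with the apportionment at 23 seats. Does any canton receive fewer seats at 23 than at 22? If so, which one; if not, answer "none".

Arden

At 22 seats: Arden 1, Brisco 12, Carrow 9.
At 23 seats: Arden 0, Brisco 13, Carrow 10.
Arden drops from 1 to 0.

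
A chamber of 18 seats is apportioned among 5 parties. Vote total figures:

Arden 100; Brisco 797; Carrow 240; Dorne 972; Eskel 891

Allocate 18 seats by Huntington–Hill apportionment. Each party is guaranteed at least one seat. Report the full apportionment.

With divisor 174: modified quotas Arden 0.575, Brisco 4.580, Carrow 1.379, Dorne 5.586, Eskel 5.121.
Geometric-mean thresholds: Arden (min 1), Brisco √(4·5)=4.472, Carrow √(1·2)=1.414, Dorne √(5·6)=5.477, Eskel √(5·6)=5.477.
Each quota rounded against its threshold gives Arden 1, Brisco 5, Carrow 1, Dorne 6, Eskel 5 (total 18).

Arden=1; Brisco=5; Carrow=1; Dorne=6; Eskel=5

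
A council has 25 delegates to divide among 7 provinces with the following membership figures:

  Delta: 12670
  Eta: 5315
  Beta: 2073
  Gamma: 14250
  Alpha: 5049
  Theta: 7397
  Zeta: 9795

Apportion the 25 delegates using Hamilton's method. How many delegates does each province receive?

Delta 6; Eta 3; Beta 1; Gamma 6; Alpha 2; Theta 3; Zeta 4

Standard divisor: 56549 ÷ 25 ≈ 2261.96.
Standard quotas: Delta 5.6013, Eta 2.3497, Beta 0.9165, Gamma 6.2998, Alpha 2.2321, Theta 3.2702, Zeta 4.3303.
Lower quotas: Delta 5, Eta 2, Beta 0, Gamma 6, Alpha 2, Theta 3, Zeta 4 (sum 22, leaving 3 seats).
Remainders in descending order: Beta 0.9165, Delta 0.6013, Eta 0.3497, Zeta 0.3303, Gamma 0.2998, Theta 0.2702, Alpha 0.2321.
The surplus seats go to Beta, Delta, Eta.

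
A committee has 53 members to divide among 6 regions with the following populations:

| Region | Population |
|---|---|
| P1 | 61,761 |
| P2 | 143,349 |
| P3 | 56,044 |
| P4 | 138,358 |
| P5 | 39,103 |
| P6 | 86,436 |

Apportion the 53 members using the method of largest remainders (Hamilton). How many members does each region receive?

P1 6; P2 14; P3 6; P4 14; P5 4; P6 9

Total 525051; standard divisor 525051/53 ≈ 9906.623.
Standard quotas: P1 6.2343, P2 14.4700, P3 5.6572, P4 13.9662, P5 3.9472, P6 8.7251.
Lower quotas: P1 6, P2 14, P3 5, P4 13, P5 3, P6 8 (sum 49, leaving 4 seats).
Remainders in descending order: P4 0.9662, P5 0.9472, P6 0.7251, P3 0.6572, P2 0.4700, P1 0.2343.
Largest remainders: P4, P5, P6, P3 receive the extra seats.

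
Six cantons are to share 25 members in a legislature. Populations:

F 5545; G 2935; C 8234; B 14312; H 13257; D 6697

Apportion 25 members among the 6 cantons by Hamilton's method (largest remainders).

The standard divisor is 50980/25 ≈ 2039.2.
Standard quotas: F 2.7192, G 1.4393, C 4.0379, B 7.0184, H 6.5011, D 3.2841.
Lower quotas: F 2, G 1, C 4, B 7, H 6, D 3 (sum 23, leaving 2 seats).
Remainders in descending order: F 0.7192, H 0.5011, G 0.4393, D 0.2841, C 0.0379, B 0.0184.
Largest remainders: F, H receive the extra seats.

F=3; G=1; C=4; B=7; H=7; D=3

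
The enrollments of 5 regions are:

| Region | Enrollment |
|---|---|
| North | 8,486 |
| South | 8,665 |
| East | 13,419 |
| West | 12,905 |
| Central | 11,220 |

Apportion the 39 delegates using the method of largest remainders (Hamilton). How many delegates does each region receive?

North: 6, South: 6, East: 10, West: 9, Central: 8

The standard divisor is 54695/39 ≈ 1402.436.
Standard quotas: North 6.0509, South 6.1785, East 9.5684, West 9.2018, Central 8.0004.
Lower quotas: North 6, South 6, East 9, West 9, Central 8 (sum 38, leaving 1 seat).
Remainders in descending order: East 0.5684, West 0.2018, South 0.1785, North 0.0509, Central 0.0004.
Largest remainder: East receives the extra seat.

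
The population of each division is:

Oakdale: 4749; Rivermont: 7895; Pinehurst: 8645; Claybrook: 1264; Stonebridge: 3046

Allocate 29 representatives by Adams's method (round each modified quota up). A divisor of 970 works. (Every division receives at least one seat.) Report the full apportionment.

Oakdale=5; Rivermont=9; Pinehurst=9; Claybrook=2; Stonebridge=4

With modified divisor 970: modified quotas Oakdale 4.896, Rivermont 8.139, Pinehurst 8.912, Claybrook 1.303, Stonebridge 3.140.
Rounding up: Oakdale 5, Rivermont 9, Pinehurst 9, Claybrook 2, Stonebridge 4 (total 29).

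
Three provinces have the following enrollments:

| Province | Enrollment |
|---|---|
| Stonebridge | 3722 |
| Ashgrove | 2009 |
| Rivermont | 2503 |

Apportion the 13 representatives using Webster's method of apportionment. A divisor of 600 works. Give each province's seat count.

Stonebridge: 6, Ashgrove: 3, Rivermont: 4

With modified divisor 600: modified quotas Stonebridge 6.203, Ashgrove 3.348, Rivermont 4.172.
Rounding to the nearest integer: Stonebridge 6, Ashgrove 3, Rivermont 4 (total 13).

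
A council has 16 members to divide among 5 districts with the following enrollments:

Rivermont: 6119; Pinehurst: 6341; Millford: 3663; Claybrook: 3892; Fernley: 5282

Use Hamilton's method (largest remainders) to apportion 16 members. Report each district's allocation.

Rivermont 4, Pinehurst 4, Millford 2, Claybrook 3, Fernley 3

Total 25297; standard divisor 25297/16 ≈ 1581.062.
Standard quotas: Rivermont 3.8702, Pinehurst 4.0106, Millford 2.3168, Claybrook 2.4616, Fernley 3.3408.
Lower quotas: Rivermont 3, Pinehurst 4, Millford 2, Claybrook 2, Fernley 3 (sum 14, leaving 2 seats).
Remainders in descending order: Rivermont 0.8702, Claybrook 0.4616, Fernley 0.3408, Millford 0.3168, Pinehurst 0.0106.
Largest remainders: Rivermont, Claybrook receive the extra seats.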